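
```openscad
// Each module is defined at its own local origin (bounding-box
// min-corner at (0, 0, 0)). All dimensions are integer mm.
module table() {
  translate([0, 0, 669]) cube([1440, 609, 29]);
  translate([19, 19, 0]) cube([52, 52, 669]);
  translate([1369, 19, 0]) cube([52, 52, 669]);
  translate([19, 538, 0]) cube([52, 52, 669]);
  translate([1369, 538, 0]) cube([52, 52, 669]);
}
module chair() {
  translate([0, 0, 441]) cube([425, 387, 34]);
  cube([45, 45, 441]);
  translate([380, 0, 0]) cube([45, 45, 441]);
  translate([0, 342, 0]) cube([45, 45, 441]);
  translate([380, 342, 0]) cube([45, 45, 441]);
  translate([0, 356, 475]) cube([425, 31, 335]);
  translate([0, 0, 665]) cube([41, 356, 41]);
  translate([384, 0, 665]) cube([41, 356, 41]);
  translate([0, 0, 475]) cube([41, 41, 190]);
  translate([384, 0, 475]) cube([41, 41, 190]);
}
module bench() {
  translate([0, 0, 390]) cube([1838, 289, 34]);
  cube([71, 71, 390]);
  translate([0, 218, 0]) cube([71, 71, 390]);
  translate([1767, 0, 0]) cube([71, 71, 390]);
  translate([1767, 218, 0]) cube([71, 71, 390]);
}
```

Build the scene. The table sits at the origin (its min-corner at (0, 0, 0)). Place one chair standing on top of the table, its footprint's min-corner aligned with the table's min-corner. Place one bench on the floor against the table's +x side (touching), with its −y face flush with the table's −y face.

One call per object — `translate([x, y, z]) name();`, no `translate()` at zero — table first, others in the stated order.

table();
translate([0, 0, 698]) chair();
translate([1440, 0, 0]) bench();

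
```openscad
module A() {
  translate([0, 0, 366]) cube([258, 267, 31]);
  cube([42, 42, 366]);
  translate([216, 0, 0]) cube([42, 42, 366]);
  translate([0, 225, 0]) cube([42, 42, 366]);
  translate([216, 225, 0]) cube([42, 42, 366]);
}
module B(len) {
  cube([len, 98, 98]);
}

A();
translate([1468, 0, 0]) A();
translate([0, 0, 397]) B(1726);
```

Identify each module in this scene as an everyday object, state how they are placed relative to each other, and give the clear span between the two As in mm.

A is a stool. B is a beam. A beam spans the tops of two stools. The clear span between the two stools is 1210 mm.

Second stool starts at x = 1468; first ends at x = 258; clear span = 1468 − 258 = 1210 mm.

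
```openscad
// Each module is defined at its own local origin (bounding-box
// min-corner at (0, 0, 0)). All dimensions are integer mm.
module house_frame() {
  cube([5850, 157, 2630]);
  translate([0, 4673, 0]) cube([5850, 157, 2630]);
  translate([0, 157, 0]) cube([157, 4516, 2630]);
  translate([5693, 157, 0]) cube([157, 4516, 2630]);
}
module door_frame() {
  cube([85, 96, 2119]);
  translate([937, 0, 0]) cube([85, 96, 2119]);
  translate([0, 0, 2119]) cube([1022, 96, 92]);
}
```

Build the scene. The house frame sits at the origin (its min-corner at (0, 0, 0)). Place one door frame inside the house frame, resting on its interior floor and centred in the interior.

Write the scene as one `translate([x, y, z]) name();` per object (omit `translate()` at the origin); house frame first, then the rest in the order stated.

house_frame();
translate([2414, 2367, 0]) door_frame();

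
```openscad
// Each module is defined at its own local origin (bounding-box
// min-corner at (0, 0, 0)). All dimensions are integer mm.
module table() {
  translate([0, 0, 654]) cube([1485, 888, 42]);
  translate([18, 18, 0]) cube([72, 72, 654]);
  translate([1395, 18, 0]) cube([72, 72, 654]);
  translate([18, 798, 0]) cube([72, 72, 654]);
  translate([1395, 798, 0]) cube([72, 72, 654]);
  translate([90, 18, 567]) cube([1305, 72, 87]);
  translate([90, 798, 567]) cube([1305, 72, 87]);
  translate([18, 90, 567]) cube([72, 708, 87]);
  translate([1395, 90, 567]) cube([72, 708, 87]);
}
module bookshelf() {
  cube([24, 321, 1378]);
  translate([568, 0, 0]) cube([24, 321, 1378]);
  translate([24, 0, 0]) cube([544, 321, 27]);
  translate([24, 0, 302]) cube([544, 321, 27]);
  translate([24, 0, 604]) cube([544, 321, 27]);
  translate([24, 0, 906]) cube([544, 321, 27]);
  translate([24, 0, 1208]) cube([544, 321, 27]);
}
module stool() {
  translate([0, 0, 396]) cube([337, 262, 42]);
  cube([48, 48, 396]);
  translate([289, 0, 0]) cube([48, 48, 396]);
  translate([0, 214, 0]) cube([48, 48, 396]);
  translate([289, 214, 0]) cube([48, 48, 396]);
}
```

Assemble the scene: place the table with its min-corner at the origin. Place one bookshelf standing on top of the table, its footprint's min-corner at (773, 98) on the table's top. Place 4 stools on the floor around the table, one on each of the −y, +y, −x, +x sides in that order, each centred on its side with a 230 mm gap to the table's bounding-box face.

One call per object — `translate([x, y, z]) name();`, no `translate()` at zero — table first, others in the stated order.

table();
translate([773, 98, 696]) bookshelf();
translate([574, -492, 0]) stool();
translate([574, 1118, 0]) stool();
translate([-567, 313, 0]) stool();
translate([1715, 313, 0]) stool();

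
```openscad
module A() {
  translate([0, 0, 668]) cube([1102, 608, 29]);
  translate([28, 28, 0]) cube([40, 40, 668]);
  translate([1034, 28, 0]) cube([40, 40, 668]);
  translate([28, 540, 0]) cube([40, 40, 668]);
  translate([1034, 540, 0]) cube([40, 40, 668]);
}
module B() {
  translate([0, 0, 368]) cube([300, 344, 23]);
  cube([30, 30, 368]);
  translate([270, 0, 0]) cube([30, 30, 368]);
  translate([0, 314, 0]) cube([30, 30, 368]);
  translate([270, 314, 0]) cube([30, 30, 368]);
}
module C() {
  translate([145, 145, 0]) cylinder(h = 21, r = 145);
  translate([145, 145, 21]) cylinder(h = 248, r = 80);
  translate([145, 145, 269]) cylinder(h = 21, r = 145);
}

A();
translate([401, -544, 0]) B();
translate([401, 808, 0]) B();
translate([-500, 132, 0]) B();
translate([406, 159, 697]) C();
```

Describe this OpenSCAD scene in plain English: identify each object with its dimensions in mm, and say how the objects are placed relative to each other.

A is a table: top 1102 mm (x) × 608 mm (y), 29 mm thick, upper face at z = 697 mm, on four 40×40 mm square legs, each inset 28 mm from the nearest pair of top edges, running from z = 0 to the bottom of the top.

B is a four-legged stool. The seat is 300×344 mm, 23 mm thick, top at z = 391 mm. It stands on four square legs, each 30×30 mm in cross-section, from z = 0 to the seat underside, each flush with a corner of the seat.

C is a spool: two coaxial disc flanges of radius 145 mm and thickness 21 mm, joined by a core cylinder of radius 80 mm and height 248 mm. The lower flange rests on z = 0 and the three cylinders share a vertical axis.

Three stools sit around the table at the −y, +y, −x sides. The spool is on top of the table, centred.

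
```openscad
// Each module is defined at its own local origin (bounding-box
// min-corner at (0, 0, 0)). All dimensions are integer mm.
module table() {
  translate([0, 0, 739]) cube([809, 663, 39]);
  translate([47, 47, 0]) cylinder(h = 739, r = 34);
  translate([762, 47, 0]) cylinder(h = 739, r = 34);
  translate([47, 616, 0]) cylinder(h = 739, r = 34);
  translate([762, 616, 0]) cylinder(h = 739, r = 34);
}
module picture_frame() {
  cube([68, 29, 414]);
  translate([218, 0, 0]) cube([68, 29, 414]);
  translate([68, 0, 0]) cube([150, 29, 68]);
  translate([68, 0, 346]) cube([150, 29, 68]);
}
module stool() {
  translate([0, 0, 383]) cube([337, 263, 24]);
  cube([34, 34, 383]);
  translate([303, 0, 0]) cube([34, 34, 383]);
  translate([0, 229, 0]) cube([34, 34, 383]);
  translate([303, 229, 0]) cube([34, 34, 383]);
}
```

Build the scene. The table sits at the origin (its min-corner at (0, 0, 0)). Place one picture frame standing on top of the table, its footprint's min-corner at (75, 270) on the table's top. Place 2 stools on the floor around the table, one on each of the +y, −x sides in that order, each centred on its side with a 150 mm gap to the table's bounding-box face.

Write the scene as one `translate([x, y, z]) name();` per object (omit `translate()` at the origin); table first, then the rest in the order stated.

table();
translate([75, 270, 778]) picture_frame();
translate([236, 813, 0]) stool();
translate([-487, 200, 0]) stool();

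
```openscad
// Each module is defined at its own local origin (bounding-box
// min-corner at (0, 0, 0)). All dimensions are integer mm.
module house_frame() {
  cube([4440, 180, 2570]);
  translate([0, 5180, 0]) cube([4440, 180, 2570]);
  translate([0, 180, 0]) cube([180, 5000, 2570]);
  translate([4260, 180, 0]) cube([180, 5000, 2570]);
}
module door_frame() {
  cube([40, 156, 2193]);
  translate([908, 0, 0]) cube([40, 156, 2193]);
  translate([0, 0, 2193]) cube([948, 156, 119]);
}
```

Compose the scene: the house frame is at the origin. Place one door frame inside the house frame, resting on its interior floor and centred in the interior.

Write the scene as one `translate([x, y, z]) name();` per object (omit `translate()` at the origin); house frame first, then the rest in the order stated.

house_frame();
translate([1746, 2602, 0]) door_frame();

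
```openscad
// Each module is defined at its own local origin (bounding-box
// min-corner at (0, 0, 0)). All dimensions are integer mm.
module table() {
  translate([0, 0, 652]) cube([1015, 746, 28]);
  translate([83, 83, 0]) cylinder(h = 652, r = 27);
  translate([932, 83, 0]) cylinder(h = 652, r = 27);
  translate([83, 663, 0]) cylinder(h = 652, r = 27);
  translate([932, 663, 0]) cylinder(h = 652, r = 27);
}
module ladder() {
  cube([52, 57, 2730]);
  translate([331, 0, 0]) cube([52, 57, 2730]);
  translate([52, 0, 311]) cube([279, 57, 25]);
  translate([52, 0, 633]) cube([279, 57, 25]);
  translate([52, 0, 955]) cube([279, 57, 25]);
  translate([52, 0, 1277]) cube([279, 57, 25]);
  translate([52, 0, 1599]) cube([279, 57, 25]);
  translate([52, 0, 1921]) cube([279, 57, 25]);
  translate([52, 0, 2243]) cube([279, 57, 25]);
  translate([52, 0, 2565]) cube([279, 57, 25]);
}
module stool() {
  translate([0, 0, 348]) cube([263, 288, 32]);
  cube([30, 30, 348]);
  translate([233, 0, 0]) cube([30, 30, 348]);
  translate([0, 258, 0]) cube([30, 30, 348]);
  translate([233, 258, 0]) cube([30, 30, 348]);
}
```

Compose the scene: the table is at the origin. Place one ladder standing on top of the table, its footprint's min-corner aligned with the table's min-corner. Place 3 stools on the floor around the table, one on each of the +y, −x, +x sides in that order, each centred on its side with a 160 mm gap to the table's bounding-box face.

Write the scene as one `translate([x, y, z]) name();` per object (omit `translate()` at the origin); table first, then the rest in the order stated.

table();
translate([0, 0, 680]) ladder();
translate([376, 906, 0]) stool();
translate([-423, 229, 0]) stool();
translate([1175, 229, 0]) stool();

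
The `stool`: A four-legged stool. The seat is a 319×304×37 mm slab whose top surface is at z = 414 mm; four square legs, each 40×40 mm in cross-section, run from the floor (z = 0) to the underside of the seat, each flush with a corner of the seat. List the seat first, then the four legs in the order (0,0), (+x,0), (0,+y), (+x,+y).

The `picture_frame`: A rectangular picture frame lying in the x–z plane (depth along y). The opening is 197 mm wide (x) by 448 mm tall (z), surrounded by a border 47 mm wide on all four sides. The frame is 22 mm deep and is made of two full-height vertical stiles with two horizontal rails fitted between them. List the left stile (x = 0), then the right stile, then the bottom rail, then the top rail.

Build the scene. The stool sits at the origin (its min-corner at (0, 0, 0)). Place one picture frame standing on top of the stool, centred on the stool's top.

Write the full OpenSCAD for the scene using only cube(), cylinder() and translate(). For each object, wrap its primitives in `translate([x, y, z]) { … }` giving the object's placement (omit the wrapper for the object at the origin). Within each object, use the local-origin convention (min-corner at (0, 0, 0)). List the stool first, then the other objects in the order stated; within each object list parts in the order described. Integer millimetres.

translate([0, 0, 377]) cube([319, 304, 37]);
cube([40, 40, 377]);
translate([279, 0, 0]) cube([40, 40, 377]);
translate([0, 264, 0]) cube([40, 40, 377]);
translate([279, 264, 0]) cube([40, 40, 377]);
translate([14, 141, 414]) {
  cube([47, 22, 542]);
  translate([244, 0, 0]) cube([47, 22, 542]);
  translate([47, 0, 0]) cube([197, 22, 47]);
  translate([47, 0, 495]) cube([197, 22, 47]);
}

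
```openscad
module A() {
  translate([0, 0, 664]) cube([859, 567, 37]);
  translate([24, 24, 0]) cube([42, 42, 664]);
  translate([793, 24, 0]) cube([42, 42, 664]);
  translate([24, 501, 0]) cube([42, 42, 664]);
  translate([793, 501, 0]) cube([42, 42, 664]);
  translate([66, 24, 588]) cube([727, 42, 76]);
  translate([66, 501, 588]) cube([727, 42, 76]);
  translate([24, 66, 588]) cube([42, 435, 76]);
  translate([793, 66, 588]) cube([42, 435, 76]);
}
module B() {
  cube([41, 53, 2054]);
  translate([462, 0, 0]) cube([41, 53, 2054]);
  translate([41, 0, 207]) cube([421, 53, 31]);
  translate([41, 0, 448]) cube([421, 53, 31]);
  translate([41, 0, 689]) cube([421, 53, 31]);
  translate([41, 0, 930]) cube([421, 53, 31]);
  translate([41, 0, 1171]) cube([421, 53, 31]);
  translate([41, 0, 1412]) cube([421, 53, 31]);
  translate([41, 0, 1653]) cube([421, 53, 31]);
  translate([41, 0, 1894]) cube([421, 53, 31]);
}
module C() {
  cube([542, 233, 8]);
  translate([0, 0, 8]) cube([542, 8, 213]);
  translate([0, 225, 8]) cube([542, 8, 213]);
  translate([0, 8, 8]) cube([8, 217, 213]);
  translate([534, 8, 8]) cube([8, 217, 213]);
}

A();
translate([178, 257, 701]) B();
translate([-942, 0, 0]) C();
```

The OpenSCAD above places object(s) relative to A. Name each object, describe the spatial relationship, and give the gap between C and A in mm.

A is a table. B is a ladder. C is an open box. The ladder is on top of the table, centred. The open box is on the floor beside the table on its −x side. The gap between the open box and the table is 400 mm.

The open box's nearest face is 400 mm from the table's −x face.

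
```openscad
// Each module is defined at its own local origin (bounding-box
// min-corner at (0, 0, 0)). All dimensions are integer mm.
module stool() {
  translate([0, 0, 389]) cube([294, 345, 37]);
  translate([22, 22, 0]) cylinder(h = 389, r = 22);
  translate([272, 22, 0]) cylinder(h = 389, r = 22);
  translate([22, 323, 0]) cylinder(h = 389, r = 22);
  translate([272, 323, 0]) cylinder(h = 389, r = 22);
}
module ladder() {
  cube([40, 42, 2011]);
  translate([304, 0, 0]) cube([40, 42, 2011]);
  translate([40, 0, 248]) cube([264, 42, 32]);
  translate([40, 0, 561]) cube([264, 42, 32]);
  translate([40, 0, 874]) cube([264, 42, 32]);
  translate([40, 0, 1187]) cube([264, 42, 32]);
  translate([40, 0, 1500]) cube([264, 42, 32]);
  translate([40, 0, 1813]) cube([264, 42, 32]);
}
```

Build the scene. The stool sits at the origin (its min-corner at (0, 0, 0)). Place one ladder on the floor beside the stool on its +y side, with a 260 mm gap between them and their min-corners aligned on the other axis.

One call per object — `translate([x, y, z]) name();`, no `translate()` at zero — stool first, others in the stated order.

stool();
translate([0, 605, 0]) ladder();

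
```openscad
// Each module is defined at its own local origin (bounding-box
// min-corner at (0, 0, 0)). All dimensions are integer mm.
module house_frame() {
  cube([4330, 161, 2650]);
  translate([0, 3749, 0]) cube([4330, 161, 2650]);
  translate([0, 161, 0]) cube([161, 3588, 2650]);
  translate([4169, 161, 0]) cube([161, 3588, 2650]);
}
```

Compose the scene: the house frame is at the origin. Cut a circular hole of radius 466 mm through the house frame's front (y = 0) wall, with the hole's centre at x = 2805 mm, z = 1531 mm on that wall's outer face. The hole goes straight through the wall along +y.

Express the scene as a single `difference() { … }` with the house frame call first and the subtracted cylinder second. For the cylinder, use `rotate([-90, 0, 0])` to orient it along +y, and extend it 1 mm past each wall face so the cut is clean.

difference() {
  house_frame();
  translate([2805, -1, 1531]) rotate([-90, 0, 0]) cylinder(h = 163, r = 466);
}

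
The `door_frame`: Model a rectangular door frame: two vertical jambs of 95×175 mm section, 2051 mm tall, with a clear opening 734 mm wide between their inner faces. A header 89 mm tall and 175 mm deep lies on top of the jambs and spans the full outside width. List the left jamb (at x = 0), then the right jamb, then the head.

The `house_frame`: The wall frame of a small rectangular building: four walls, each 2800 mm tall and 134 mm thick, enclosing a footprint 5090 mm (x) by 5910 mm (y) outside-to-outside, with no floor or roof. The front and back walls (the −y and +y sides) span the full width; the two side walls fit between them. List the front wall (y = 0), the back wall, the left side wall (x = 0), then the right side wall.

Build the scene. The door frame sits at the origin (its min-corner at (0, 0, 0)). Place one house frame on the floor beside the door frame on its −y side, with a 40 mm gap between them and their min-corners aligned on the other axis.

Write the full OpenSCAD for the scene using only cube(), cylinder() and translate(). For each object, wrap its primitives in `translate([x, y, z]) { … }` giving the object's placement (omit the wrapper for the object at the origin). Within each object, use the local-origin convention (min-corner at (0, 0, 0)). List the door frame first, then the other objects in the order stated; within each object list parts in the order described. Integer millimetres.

cube([95, 175, 2051]);
translate([829, 0, 0]) cube([95, 175, 2051]);
translate([0, 0, 2051]) cube([924, 175, 89]);
translate([0, -5950, 0]) {
  cube([5090, 134, 2800]);
  translate([0, 5776, 0]) cube([5090, 134, 2800]);
  translate([0, 134, 0]) cube([134, 5642, 2800]);
  translate([4956, 134, 0]) cube([134, 5642, 2800]);
}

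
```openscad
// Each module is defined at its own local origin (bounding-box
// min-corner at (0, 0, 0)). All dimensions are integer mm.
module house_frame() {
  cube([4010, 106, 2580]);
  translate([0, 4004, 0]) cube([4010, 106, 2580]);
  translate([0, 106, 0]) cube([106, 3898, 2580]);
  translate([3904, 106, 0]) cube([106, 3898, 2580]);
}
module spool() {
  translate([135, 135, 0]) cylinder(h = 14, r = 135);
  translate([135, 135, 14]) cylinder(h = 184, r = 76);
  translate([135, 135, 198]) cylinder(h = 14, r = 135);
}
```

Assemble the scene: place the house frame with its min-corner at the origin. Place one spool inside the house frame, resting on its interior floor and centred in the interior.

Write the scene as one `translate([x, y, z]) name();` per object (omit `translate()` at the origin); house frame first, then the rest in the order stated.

house_frame();
translate([1870, 1920, 0]) spool();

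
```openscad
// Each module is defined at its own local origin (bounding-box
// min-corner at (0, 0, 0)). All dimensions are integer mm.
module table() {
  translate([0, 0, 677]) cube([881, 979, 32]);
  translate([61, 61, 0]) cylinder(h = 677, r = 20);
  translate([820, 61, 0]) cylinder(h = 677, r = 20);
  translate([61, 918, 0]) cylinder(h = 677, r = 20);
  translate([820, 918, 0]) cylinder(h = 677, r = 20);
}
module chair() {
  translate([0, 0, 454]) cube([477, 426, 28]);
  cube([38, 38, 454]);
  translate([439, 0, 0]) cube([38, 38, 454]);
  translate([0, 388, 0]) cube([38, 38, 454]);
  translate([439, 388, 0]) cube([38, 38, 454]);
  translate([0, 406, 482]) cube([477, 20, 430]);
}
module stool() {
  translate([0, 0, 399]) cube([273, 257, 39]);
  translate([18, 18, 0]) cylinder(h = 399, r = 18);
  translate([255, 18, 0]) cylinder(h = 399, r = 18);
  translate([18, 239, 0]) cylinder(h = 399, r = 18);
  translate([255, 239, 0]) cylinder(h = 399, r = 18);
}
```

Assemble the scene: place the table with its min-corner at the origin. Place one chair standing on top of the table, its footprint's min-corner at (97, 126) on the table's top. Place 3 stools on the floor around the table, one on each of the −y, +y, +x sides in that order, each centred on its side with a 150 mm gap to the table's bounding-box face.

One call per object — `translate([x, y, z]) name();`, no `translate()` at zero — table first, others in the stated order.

table();
translate([97, 126, 709]) chair();
translate([304, -407, 0]) stool();
translate([304, 1129, 0]) stool();
translate([1031, 361, 0]) stool();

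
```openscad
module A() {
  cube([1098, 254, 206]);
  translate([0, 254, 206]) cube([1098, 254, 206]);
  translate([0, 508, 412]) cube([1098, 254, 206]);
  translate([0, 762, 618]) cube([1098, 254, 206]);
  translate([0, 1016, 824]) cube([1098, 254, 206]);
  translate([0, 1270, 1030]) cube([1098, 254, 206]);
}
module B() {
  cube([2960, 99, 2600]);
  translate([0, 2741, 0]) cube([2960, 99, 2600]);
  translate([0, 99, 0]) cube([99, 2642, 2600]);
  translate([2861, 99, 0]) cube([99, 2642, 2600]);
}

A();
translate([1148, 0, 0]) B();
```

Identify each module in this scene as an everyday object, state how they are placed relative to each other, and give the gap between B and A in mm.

The house frame's nearest face is 50 mm from the staircase's +x face.

A is a staircase. B is a house frame. The house frame is on the floor beside the staircase on its +x side. The gap between the house frame and the staircase is 50 mm.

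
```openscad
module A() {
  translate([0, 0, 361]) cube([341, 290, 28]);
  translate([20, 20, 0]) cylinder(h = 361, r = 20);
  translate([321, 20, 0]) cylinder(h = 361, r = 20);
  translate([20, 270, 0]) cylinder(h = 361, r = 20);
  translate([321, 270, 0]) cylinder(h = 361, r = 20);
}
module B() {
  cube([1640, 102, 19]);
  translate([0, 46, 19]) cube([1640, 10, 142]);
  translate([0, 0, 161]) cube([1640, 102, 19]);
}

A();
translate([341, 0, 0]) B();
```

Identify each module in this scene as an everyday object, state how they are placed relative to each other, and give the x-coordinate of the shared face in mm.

A is a stool. B is an I-beam. The I-beam is against the stool's +x side, with their −y faces flush. The x-coordinate of the shared face is 341 mm.

The stool's +x face and the I-beam's −x face are both at x = 341 mm.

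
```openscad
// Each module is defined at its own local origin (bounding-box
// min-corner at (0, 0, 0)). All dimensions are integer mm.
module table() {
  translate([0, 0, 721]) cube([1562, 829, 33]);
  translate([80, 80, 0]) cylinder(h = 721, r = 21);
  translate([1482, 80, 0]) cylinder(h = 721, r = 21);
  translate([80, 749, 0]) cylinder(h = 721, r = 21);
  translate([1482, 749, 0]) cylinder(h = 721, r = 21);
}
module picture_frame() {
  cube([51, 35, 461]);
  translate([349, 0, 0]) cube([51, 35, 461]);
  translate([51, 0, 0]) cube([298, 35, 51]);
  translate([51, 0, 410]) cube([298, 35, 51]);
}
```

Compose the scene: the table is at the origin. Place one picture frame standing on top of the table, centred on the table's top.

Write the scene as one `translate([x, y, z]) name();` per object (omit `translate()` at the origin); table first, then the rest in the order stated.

table();
translate([581, 397, 754]) picture_frame();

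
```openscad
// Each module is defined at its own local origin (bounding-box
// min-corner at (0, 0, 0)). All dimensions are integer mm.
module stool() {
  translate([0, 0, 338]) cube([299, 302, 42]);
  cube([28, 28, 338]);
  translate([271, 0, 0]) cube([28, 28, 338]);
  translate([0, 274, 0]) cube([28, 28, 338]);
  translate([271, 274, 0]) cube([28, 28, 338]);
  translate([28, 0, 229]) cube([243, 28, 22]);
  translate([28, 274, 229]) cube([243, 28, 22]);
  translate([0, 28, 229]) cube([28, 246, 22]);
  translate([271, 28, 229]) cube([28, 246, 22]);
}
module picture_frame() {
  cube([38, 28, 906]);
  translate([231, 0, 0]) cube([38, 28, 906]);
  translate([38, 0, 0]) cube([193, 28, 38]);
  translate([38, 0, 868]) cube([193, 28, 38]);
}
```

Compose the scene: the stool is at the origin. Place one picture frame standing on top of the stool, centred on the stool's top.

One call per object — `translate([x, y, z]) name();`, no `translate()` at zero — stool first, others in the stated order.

stool();
translate([15, 137, 380]) picture_frame();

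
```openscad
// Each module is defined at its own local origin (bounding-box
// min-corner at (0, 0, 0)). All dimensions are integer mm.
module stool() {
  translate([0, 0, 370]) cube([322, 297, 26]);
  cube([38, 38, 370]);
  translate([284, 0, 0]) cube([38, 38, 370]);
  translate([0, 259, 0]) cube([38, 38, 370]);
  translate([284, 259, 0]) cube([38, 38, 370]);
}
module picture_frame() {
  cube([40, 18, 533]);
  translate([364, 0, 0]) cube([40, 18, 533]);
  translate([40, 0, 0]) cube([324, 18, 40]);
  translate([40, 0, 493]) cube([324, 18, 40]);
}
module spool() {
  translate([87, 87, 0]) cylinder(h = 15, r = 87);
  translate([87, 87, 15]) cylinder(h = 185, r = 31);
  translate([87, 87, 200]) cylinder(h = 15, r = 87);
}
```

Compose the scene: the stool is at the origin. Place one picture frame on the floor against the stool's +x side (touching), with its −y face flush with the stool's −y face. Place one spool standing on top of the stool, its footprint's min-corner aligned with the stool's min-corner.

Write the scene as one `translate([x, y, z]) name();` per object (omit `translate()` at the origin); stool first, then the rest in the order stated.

stool();
translate([322, 0, 0]) picture_frame();
translate([0, 0, 396]) spool();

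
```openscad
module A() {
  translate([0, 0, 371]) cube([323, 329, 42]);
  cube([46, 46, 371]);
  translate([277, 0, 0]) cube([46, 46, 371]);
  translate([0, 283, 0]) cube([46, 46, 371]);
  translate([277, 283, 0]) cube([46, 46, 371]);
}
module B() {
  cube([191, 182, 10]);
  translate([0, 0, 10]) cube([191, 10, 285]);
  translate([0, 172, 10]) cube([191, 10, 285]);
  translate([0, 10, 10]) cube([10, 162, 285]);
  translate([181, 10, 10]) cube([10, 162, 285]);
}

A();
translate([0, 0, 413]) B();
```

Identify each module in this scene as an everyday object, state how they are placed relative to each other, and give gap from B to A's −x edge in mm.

The open box's min-x is at 0; the stool's min-x is 0; gap = 0 mm.

A is a stool. B is an open box. The open box is on top of the stool. The gap from the open box to the stool's −x edge is 0 mm.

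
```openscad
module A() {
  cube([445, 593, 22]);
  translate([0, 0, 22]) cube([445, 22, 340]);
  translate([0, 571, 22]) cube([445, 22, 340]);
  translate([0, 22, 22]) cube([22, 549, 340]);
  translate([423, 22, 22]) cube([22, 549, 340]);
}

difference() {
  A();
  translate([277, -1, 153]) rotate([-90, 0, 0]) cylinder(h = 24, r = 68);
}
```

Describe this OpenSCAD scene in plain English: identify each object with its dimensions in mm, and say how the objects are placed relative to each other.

A is an open storage box with external size 445×593×362 mm and wall thickness 22 mm (the base is also 22 mm thick). The base covers the whole footprint; the four walls stand on the base, with the y-facing walls full-width and the x-facing walls fitting between their inner faces.

The open box has a circular hole of radius 68 mm through its front wall, centred at (x = 277, z = 153).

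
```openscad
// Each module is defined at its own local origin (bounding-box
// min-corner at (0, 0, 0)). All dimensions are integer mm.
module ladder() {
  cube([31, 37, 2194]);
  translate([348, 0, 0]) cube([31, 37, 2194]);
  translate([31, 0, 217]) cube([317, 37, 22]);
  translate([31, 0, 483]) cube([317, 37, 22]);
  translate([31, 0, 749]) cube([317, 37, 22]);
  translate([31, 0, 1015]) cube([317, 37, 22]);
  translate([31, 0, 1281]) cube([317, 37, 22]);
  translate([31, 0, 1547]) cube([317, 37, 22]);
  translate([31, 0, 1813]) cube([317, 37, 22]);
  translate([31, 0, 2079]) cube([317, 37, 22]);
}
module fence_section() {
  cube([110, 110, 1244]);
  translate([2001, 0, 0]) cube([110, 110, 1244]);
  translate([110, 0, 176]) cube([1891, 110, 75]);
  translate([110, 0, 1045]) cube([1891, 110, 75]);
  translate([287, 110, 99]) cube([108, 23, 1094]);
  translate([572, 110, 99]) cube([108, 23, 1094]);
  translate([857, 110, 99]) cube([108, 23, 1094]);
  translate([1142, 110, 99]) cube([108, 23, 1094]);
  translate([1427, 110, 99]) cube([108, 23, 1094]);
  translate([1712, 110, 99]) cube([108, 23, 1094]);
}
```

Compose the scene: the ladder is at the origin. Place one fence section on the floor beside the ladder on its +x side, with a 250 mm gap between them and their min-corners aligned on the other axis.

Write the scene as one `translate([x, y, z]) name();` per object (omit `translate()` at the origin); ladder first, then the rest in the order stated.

ladder();
translate([629, 0, 0]) fence_section();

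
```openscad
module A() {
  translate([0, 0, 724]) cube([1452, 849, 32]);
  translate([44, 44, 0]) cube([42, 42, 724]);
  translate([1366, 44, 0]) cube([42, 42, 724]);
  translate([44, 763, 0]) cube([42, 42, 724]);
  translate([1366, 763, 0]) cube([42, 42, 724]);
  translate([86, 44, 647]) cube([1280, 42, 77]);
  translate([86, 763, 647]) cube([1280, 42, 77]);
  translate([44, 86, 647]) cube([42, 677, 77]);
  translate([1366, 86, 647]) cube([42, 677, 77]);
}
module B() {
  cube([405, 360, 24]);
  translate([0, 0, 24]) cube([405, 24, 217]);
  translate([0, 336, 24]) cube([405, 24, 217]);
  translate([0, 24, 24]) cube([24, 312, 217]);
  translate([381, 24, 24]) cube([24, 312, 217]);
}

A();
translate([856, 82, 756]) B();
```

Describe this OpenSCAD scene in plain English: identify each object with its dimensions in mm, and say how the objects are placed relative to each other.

A is a table: top 1452 mm (x) × 849 mm (y), 32 mm thick, upper face at z = 756 mm, on four 42×42 mm square legs, each inset 44 mm from the nearest pair of top edges, running from z = 0 to the bottom of the top. Four apron rails, 42 mm thick and 77 mm tall, run between adjacent legs with their top edges flush with the underside of the top and their outer faces flush with the legs' outer faces.

B is an open-topped rectangular box: outside dimensions 405×360×241 mm, with a uniform wall and base thickness of 24 mm. The base is a full 405×360 slab on the floor; four walls sit on top of the base. The front and back walls (the −y and +y sides) span the full width; the two side walls fit between them.

The open box is on top of the table.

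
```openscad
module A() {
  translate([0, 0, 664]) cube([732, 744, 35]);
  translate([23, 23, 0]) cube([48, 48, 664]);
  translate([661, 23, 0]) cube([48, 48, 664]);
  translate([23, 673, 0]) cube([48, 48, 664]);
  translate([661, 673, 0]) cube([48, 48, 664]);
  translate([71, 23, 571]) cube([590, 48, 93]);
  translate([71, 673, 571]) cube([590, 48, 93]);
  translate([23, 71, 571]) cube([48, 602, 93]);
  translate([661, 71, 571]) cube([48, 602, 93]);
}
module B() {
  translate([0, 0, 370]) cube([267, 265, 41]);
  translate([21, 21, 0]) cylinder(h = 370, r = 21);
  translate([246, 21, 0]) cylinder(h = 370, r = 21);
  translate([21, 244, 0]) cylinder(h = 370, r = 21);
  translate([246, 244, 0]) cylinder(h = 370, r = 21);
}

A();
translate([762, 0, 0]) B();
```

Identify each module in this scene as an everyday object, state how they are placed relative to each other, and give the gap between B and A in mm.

The stool's nearest face is 30 mm from the table's +x face.

A is a table. B is a stool. The stool is on the floor beside the table on its +x side. The gap between the stool and the table is 30 mm.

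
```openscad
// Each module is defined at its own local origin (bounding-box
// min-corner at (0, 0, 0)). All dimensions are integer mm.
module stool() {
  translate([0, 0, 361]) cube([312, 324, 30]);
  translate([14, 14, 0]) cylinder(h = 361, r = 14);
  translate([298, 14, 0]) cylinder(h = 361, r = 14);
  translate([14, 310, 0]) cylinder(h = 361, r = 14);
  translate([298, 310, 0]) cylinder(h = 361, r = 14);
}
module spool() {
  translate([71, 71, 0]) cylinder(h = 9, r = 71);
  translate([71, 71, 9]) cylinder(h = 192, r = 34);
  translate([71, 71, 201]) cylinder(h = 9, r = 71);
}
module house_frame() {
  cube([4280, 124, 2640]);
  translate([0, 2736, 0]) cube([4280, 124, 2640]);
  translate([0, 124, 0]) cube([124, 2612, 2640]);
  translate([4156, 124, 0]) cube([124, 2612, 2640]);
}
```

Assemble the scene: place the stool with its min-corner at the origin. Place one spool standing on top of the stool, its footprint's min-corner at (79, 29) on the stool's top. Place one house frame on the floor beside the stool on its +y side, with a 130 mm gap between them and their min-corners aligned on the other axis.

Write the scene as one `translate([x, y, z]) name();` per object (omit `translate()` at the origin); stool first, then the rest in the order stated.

stool();
translate([79, 29, 391]) spool();
translate([0, 454, 0]) house_frame();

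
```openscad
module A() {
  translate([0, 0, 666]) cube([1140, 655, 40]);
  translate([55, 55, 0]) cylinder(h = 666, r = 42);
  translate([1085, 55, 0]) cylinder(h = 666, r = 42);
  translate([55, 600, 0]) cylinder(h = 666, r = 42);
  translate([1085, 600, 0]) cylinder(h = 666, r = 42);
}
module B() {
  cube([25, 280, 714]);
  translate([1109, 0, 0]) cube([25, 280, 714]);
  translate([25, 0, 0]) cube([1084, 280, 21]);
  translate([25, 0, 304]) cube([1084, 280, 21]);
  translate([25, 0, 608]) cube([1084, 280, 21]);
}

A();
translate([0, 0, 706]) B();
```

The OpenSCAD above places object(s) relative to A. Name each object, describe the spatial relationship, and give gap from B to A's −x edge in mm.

A is a table. B is a bookshelf. The bookshelf is on top of the table. The gap from the bookshelf to the table's −x edge is 0 mm.

The bookshelf's min-x is at 0; the table's min-x is 0; gap = 0 mm.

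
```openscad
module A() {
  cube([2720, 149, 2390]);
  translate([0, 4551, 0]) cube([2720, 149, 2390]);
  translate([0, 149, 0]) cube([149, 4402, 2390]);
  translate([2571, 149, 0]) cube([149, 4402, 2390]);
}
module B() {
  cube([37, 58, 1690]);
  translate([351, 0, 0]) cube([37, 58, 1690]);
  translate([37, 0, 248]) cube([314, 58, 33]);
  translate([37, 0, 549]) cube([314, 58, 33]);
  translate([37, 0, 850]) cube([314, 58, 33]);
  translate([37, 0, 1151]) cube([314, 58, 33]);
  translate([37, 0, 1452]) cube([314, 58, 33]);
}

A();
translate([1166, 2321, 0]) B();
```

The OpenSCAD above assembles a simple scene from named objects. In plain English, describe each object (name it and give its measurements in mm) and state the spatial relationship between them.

A is the wall frame of a small rectangular building: four walls, each 2390 mm tall and 149 mm thick, enclosing a footprint 2720 mm (x) by 4700 mm (y) outside-to-outside, with no floor or roof. The front and back walls (the −y and +y sides) span the full width; the two side walls fit between them.

B is a straight ladder. Two 37×58 mm vertical rails, 1690 mm tall, stand 388 mm apart (outside-to-outside) with their front faces coplanar on the −y side. 5 rungs, each 58 mm deep and 33 mm tall, span between the inner faces of the rails, front faces flush with the rails. The lowest rung's underside is at z = 248 mm and rungs are spaced 301 mm apart (underside to underside).

The ladder sits inside the house frame, centred.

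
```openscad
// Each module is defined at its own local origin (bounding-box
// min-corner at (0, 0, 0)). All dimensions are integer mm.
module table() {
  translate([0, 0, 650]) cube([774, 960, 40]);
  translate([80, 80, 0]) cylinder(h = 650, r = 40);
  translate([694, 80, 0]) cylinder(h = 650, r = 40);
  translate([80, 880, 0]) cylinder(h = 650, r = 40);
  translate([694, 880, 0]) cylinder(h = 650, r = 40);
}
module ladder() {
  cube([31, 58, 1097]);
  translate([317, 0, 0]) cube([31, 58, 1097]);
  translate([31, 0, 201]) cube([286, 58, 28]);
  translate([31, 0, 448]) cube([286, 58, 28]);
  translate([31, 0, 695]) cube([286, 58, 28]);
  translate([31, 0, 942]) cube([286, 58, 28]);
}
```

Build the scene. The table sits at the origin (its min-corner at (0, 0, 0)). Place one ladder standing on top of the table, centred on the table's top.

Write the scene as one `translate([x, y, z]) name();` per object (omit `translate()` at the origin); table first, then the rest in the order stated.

table();
translate([213, 451, 690]) ladder();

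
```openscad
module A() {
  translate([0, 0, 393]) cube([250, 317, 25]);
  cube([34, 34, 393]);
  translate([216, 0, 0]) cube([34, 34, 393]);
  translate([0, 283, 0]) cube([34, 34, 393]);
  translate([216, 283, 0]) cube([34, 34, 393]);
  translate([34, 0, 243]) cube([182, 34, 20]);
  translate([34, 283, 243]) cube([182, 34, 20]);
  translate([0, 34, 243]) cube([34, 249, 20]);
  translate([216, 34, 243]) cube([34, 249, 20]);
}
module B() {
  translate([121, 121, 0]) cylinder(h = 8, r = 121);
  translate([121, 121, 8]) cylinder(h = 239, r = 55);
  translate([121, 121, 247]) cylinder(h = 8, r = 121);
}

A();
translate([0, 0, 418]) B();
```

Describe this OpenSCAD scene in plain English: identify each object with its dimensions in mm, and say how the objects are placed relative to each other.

A is a four-legged stool. The seat is 250×317 mm, 25 mm thick, top at z = 418 mm. It stands on four square legs, each 34×34 mm in cross-section, from z = 0 to the seat underside, each flush with a corner of the seat. Four stretchers, 34 mm wide and 20 mm tall, connect adjacent legs with their undersides at z = 243 mm, each running between the inner faces of the legs it joins and aligned with the legs' outer faces on the other axis.

B is a spool: two coaxial disc flanges of radius 121 mm and thickness 8 mm, joined by a core cylinder of radius 55 mm and height 239 mm. The lower flange rests on z = 0 and the three cylinders share a vertical axis.

The spool is on top of the stool.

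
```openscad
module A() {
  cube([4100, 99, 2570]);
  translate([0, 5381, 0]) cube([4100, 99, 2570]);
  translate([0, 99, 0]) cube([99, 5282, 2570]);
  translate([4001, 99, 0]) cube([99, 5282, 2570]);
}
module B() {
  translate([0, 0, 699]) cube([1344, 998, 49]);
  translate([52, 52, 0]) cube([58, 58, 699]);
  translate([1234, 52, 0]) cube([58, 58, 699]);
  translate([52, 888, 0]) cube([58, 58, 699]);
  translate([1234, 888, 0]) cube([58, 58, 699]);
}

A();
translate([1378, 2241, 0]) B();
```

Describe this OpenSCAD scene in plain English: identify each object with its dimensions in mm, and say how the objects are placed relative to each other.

A is the wall frame of a small rectangular building: four walls, each 2570 mm tall and 99 mm thick, enclosing a footprint 4100 mm (x) by 5480 mm (y) outside-to-outside, with no floor or roof. The front and back walls (the −y and +y sides) span the full width; the two side walls fit between them.

B is a rectangular dining table. The top is 1344×998×49 mm with its upper surface at z = 748 mm. It stands on four 58×58 mm square legs, each inset 52 mm from the nearest pair of top edges, running from the floor to the underside of the top.

The table sits inside the house frame, centred.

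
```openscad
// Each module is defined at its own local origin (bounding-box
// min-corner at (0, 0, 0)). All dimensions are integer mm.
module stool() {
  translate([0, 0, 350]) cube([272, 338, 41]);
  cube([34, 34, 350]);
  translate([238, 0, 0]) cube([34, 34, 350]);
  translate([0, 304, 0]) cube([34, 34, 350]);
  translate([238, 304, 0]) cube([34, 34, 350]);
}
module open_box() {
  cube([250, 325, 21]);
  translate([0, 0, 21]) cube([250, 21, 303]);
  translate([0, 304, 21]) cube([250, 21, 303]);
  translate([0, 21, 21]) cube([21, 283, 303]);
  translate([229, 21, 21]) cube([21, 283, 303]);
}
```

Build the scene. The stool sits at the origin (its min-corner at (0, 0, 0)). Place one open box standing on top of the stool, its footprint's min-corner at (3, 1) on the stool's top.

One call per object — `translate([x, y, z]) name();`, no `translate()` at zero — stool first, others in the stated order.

stool();
translate([3, 1, 391]) open_box();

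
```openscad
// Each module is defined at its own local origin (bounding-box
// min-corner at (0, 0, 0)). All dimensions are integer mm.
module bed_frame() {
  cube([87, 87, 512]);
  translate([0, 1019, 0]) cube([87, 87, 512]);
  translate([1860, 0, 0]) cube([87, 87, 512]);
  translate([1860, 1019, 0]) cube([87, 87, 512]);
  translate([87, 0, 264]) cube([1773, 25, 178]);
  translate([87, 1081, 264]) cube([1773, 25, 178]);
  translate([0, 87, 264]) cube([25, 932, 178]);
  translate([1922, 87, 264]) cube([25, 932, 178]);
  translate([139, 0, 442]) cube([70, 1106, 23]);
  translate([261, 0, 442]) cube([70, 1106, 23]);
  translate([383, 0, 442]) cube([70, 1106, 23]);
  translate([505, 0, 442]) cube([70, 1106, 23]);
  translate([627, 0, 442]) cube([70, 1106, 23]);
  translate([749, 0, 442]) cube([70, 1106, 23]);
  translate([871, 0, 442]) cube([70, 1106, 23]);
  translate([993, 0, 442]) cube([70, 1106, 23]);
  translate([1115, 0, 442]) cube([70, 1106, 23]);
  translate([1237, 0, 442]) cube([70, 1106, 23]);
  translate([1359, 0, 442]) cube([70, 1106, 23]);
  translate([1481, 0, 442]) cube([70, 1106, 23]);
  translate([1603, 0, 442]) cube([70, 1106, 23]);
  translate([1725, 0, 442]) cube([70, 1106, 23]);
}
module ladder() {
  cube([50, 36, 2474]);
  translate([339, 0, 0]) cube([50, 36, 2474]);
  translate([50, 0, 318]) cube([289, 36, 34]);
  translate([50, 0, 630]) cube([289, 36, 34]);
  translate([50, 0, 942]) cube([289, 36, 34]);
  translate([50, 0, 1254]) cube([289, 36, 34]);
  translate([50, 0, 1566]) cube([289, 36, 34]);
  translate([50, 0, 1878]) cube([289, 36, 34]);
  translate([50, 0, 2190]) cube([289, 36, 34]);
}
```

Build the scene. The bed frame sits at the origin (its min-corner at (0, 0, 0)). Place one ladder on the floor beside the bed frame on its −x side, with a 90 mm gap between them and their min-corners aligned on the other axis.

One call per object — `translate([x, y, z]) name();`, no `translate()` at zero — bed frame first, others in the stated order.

bed_frame();
translate([-479, 0, 0]) ladder();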